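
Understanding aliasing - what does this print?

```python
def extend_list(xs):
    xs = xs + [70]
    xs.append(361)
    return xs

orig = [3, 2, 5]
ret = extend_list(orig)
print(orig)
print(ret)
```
[3, 2, 5]
[3, 2, 5, 70, 361]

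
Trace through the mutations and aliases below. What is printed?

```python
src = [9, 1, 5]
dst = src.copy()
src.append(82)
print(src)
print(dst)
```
[9, 1, 5, 82]
[9, 1, 5]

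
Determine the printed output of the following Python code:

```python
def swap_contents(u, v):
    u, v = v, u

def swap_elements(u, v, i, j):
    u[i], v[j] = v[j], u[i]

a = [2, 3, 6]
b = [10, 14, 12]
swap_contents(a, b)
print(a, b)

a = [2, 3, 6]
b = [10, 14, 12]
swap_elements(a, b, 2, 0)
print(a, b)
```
[2, 3, 6] [10, 14, 12]
[2, 3, 10] [6, 14, 12]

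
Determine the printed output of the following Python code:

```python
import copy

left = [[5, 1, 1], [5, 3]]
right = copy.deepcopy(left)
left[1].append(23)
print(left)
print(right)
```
[[5, 1, 1], [5, 3, 23]]
[[5, 1, 1], [5, 3]]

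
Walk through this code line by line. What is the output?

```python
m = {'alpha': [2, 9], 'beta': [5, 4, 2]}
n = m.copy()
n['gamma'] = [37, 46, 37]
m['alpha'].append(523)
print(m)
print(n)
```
{'alpha': [2, 9, 523], 'beta': [5, 4, 2]}
{'alpha': [2, 9, 523], 'beta': [5, 4, 2], 'gamma': [37, 46, 37]}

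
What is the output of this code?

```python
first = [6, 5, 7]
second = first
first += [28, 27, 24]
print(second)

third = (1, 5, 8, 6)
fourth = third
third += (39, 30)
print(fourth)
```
[6, 5, 7, 28, 27, 24]
(1, 5, 8, 6)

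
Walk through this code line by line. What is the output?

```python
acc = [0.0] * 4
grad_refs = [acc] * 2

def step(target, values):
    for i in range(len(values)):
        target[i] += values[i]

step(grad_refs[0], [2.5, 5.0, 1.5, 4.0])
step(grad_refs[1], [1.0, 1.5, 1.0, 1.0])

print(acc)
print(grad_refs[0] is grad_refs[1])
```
[3.5, 6.5, 2.5, 5.0]
True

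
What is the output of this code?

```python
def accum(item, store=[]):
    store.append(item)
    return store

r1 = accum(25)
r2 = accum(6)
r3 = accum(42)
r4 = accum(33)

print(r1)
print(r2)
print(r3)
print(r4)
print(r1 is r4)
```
[25, 6, 42, 33]
[25, 6, 42, 33]
[25, 6, 42, 33]
[25, 6, 42, 33]
True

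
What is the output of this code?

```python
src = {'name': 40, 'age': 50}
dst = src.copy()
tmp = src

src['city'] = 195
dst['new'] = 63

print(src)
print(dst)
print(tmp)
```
{'name': 40, 'age': 50, 'city': 195}
{'name': 40, 'age': 50, 'new': 63}
{'name': 40, 'age': 50, 'city': 195}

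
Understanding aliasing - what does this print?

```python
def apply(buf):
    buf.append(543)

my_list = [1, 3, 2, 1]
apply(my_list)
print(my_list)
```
[1, 3, 2, 1, 543]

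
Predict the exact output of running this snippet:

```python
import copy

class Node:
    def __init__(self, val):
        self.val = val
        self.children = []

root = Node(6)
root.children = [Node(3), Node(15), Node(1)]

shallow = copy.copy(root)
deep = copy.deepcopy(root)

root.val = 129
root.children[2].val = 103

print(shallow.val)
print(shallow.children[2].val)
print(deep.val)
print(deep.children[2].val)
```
6
103
6
1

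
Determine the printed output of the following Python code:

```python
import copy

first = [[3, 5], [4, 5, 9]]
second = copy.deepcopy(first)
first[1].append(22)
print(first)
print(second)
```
[[3, 5], [4, 5, 9, 22]]
[[3, 5], [4, 5, 9]]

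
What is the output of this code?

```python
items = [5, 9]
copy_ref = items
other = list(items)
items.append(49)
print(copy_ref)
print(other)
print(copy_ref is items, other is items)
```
[5, 9, 49]
[5, 9]
True False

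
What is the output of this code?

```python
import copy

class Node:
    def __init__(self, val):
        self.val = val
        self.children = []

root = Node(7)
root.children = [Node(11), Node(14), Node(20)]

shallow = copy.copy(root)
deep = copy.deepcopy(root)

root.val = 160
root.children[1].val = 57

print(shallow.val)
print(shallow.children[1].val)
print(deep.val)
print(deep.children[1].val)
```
7
57
7
14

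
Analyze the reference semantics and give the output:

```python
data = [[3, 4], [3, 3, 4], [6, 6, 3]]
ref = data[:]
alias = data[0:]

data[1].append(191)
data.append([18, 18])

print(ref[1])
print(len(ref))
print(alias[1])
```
[3, 3, 4, 191]
3
[3, 3, 4, 191]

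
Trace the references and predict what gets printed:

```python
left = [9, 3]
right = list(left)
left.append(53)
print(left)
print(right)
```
[9, 3, 53]
[9, 3]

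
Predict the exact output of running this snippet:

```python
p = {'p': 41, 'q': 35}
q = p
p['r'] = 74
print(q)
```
{'p': 41, 'q': 35, 'r': 74}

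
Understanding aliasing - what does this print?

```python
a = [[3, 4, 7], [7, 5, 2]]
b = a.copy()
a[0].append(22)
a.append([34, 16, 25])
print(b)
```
[[3, 4, 7, 22], [7, 5, 2]]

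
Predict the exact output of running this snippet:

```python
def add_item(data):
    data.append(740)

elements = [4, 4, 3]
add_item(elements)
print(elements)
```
[4, 4, 3, 740]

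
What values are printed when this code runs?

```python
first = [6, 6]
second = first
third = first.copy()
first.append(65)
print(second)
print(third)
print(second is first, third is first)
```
[6, 6, 65]
[6, 6]
True False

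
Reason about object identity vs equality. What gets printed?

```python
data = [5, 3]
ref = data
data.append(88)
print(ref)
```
[5, 3, 88]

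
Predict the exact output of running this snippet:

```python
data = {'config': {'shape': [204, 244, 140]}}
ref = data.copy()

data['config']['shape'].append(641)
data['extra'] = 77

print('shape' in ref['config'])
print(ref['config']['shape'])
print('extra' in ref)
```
True
[204, 244, 140, 641]
False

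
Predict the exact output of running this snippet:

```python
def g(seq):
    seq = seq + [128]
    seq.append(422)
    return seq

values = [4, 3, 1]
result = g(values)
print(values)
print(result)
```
[4, 3, 1]
[4, 3, 1, 128, 422]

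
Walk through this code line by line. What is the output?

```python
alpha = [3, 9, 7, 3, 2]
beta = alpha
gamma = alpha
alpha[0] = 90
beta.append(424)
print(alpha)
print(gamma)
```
[90, 9, 7, 3, 2, 424]
[90, 9, 7, 3, 2, 424]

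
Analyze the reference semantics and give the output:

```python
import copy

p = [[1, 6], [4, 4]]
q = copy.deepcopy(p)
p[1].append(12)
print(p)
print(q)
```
[[1, 6], [4, 4, 12]]
[[1, 6], [4, 4]]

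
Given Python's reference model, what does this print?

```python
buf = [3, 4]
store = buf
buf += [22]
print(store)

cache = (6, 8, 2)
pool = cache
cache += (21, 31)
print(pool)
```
[3, 4, 22]
(6, 8, 2)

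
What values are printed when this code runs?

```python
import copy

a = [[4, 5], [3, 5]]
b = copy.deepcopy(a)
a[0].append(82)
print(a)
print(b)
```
[[4, 5, 82], [3, 5]]
[[4, 5], [3, 5]]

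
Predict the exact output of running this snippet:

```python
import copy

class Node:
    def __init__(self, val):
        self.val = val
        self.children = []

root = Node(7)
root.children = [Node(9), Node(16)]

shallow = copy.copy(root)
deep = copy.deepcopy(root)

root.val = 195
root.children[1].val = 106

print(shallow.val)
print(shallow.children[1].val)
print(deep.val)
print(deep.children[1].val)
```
7
106
7
16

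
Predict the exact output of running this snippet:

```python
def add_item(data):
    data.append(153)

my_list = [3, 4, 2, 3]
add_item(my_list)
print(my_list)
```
[3, 4, 2, 3, 153]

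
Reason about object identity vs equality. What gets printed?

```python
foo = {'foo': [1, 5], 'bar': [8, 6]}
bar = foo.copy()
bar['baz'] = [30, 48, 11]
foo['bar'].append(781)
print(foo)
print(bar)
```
{'foo': [1, 5], 'bar': [8, 6, 781]}
{'foo': [1, 5], 'bar': [8, 6, 781], 'baz': [30, 48, 11]}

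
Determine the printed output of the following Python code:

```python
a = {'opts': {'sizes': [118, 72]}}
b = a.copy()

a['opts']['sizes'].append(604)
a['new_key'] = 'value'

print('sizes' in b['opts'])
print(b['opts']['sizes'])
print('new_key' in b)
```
True
[118, 72, 604]
False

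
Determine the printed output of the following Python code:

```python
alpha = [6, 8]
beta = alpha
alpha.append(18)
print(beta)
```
[6, 8, 18]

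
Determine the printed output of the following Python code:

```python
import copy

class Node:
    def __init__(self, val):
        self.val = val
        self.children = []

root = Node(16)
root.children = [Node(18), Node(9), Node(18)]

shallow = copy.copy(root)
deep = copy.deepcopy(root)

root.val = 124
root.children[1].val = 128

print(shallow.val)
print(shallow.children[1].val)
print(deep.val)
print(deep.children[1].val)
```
16
128
16
9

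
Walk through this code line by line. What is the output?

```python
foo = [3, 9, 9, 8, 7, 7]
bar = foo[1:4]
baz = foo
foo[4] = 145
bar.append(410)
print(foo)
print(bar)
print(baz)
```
[3, 9, 9, 8, 145, 7]
[9, 9, 8, 410]
[3, 9, 9, 8, 145, 7]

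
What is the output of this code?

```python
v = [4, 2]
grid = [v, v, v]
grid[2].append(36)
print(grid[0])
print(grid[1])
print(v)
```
[4, 2, 36]
[4, 2, 36]
[4, 2, 36]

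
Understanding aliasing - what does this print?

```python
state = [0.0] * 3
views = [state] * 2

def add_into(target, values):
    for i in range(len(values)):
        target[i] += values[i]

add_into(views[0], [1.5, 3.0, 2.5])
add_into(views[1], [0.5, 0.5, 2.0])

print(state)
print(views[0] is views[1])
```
[2.0, 3.5, 4.5]
True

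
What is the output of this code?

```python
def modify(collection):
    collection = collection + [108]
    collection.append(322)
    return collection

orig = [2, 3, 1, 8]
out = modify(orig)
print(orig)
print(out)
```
[2, 3, 1, 8]
[2, 3, 1, 8, 108, 322]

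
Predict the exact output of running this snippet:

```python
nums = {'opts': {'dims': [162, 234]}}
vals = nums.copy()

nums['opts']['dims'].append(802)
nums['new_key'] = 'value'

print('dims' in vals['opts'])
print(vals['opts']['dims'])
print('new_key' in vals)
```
True
[162, 234, 802]
False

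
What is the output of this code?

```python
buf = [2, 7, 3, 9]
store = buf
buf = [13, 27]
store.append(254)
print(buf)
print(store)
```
[13, 27]
[2, 7, 3, 9, 254]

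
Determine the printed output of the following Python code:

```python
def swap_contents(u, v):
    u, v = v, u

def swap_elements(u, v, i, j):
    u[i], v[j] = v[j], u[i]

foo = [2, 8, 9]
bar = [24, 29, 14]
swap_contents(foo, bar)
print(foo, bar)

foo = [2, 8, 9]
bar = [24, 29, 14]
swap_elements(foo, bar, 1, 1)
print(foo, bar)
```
[2, 8, 9] [24, 29, 14]
[2, 29, 9] [24, 8, 14]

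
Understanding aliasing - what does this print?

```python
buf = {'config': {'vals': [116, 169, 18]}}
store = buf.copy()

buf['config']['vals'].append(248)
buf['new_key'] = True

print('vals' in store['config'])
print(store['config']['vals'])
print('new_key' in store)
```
True
[116, 169, 18, 248]
False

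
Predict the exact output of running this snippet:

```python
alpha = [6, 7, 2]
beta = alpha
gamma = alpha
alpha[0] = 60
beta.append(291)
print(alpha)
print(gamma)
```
[60, 7, 2, 291]
[60, 7, 2, 291]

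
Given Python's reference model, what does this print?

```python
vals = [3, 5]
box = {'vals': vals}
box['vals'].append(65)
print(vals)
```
[3, 5, 65]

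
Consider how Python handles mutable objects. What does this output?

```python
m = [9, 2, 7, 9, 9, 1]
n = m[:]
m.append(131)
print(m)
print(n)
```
[9, 2, 7, 9, 9, 1, 131]
[9, 2, 7, 9, 9, 1]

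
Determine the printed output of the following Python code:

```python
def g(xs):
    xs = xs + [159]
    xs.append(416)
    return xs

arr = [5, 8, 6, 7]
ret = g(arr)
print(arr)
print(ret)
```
[5, 8, 6, 7]
[5, 8, 6, 7, 159, 416]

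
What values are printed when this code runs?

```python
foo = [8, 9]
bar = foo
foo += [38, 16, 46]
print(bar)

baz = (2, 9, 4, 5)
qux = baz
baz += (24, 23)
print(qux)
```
[8, 9, 38, 16, 46]
(2, 9, 4, 5)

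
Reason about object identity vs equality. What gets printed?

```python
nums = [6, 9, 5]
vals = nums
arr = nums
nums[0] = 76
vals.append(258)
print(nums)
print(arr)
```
[76, 9, 5, 258]
[76, 9, 5, 258]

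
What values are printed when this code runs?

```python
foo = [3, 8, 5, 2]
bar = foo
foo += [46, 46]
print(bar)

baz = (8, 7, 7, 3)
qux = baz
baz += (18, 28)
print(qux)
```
[3, 8, 5, 2, 46, 46]
(8, 7, 7, 3)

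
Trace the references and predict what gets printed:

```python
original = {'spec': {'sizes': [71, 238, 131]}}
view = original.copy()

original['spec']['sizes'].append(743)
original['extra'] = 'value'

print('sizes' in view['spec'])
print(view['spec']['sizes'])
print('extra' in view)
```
True
[71, 238, 131, 743]
False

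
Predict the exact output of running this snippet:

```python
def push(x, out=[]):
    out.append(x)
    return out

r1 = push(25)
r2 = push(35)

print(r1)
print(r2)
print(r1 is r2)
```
[25, 35]
[25, 35]
True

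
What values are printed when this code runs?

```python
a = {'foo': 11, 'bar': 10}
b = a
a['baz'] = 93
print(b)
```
{'foo': 11, 'bar': 10, 'baz': 93}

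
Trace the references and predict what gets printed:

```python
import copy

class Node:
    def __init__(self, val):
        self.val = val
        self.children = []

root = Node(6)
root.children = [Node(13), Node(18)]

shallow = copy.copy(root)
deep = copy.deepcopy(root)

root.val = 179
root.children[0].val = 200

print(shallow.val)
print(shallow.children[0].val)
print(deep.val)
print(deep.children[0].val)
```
6
200
6
13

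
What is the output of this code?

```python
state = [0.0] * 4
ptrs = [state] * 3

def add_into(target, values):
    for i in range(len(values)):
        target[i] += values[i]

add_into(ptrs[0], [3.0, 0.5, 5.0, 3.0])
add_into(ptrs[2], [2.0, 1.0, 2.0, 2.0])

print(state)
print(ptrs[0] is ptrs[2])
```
[5.0, 1.5, 7.0, 5.0]
True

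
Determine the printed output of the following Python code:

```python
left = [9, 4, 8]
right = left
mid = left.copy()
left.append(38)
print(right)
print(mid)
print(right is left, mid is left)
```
[9, 4, 8, 38]
[9, 4, 8]
True False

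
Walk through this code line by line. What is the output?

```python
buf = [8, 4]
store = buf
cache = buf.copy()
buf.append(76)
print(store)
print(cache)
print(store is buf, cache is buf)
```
[8, 4, 76]
[8, 4]
True False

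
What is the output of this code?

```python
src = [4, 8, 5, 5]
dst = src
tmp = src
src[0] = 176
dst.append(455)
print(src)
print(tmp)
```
[176, 8, 5, 5, 455]
[176, 8, 5, 5, 455]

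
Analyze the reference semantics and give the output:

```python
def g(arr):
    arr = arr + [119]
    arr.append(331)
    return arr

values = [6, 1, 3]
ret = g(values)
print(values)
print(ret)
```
[6, 1, 3]
[6, 1, 3, 119, 331]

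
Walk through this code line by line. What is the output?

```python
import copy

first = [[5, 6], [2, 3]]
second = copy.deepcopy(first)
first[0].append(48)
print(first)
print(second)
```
[[5, 6, 48], [2, 3]]
[[5, 6], [2, 3]]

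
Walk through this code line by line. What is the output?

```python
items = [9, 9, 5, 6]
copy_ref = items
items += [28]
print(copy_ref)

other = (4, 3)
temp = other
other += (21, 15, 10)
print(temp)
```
[9, 9, 5, 6, 28]
(4, 3)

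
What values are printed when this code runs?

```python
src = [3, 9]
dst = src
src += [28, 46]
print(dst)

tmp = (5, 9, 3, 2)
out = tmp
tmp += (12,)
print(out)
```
[3, 9, 28, 46]
(5, 9, 3, 2)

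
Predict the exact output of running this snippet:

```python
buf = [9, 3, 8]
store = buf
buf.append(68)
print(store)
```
[9, 3, 8, 68]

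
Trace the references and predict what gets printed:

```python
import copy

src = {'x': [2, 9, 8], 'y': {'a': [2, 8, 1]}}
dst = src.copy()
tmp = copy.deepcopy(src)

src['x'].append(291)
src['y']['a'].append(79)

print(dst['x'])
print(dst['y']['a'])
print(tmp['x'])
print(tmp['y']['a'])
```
[2, 9, 8, 291]
[2, 8, 1, 79]
[2, 9, 8]
[2, 8, 1]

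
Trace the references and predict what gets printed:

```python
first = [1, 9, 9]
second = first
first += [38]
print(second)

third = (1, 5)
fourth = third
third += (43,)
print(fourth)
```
[1, 9, 9, 38]
(1, 5)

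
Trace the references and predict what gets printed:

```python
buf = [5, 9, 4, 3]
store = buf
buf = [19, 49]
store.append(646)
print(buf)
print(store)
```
[19, 49]
[5, 9, 4, 3, 646]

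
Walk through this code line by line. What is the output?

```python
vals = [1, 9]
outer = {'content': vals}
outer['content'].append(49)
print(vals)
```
[1, 9, 49]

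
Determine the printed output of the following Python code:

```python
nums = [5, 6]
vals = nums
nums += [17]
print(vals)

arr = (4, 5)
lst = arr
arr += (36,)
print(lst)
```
[5, 6, 17]
(4, 5)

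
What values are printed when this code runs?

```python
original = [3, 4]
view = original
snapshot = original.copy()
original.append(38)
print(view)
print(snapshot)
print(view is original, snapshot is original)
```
[3, 4, 38]
[3, 4]
True False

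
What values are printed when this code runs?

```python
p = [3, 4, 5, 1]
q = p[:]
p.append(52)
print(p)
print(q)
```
[3, 4, 5, 1, 52]
[3, 4, 5, 1]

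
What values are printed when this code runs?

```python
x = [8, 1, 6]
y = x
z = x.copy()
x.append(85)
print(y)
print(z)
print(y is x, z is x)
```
[8, 1, 6, 85]
[8, 1, 6]
True False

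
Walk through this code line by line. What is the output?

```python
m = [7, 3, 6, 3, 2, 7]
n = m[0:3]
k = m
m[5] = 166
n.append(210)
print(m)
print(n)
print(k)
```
[7, 3, 6, 3, 2, 166]
[7, 3, 6, 210]
[7, 3, 6, 3, 2, 166]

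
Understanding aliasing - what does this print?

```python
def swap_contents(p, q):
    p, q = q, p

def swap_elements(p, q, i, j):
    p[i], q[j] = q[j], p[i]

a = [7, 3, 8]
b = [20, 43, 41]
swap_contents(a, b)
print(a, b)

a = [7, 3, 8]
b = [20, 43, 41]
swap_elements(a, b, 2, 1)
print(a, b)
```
[7, 3, 8] [20, 43, 41]
[7, 3, 43] [20, 8, 41]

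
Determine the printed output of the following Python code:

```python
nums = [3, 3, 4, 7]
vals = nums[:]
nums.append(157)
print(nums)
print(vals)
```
[3, 3, 4, 7, 157]
[3, 3, 4, 7]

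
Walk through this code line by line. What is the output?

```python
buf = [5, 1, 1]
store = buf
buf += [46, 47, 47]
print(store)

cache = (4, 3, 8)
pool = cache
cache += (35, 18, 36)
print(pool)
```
[5, 1, 1, 46, 47, 47]
(4, 3, 8)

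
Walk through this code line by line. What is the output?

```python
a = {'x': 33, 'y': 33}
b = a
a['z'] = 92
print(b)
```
{'x': 33, 'y': 33, 'z': 92}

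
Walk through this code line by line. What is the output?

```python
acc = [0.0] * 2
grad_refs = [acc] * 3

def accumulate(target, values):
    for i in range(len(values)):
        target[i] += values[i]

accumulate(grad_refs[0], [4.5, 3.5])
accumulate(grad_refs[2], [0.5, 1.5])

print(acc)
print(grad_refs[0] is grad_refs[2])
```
[5.0, 5.0]
True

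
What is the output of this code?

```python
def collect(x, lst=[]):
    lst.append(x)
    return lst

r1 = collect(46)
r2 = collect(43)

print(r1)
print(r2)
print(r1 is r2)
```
[46, 43]
[46, 43]
True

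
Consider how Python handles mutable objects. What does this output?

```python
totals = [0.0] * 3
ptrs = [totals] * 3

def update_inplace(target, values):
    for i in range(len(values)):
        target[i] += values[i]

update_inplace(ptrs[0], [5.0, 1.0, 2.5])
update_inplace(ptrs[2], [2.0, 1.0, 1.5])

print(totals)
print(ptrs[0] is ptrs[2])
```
[7.0, 2.0, 4.0]
True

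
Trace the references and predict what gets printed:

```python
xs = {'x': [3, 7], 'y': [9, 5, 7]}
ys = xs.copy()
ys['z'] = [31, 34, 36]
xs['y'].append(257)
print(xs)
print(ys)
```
{'x': [3, 7], 'y': [9, 5, 7, 257]}
{'x': [3, 7], 'y': [9, 5, 7, 257], 'z': [31, 34, 36]}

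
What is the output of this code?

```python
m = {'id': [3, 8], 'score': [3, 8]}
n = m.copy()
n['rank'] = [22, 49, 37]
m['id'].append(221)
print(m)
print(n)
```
{'id': [3, 8, 221], 'score': [3, 8]}
{'id': [3, 8, 221], 'score': [3, 8], 'rank': [22, 49, 37]}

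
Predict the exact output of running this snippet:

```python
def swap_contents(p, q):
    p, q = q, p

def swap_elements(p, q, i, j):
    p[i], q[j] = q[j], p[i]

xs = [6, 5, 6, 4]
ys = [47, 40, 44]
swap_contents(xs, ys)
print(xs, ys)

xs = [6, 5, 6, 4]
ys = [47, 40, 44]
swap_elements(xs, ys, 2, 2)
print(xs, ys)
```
[6, 5, 6, 4] [47, 40, 44]
[6, 5, 44, 4] [47, 40, 6]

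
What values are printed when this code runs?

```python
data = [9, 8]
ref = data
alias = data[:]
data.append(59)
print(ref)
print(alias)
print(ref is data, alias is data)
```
[9, 8, 59]
[9, 8]
True False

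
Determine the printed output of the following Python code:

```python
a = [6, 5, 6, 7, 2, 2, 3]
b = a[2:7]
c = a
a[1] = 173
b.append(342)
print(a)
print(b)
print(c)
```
[6, 173, 6, 7, 2, 2, 3]
[6, 7, 2, 2, 3, 342]
[6, 173, 6, 7, 2, 2, 3]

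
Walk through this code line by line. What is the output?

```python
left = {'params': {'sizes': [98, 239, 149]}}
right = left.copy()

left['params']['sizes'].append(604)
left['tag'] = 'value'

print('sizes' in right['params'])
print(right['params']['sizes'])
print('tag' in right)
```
True
[98, 239, 149, 604]
False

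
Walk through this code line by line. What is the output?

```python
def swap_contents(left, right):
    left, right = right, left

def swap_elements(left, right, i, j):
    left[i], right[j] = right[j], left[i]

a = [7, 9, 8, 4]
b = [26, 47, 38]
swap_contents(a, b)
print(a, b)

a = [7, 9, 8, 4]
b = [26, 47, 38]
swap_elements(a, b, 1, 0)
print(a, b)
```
[7, 9, 8, 4] [26, 47, 38]
[7, 26, 8, 4] [9, 47, 38]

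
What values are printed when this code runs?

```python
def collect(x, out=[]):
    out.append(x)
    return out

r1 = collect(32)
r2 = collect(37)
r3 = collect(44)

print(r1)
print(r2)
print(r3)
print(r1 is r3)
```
[32, 37, 44]
[32, 37, 44]
[32, 37, 44]
True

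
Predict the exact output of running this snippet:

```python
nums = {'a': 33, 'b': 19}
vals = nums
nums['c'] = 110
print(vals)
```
{'a': 33, 'b': 19, 'c': 110}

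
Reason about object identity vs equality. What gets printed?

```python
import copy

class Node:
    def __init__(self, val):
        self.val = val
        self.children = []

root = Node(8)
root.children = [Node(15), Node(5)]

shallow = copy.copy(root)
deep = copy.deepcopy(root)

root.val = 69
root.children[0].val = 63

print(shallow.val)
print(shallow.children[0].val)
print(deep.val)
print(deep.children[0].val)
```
8
63
8
15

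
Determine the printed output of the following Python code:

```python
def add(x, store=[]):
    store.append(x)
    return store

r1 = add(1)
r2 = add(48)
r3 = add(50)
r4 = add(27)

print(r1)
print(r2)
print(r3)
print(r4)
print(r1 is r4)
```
[1, 48, 50, 27]
[1, 48, 50, 27]
[1, 48, 50, 27]
[1, 48, 50, 27]
True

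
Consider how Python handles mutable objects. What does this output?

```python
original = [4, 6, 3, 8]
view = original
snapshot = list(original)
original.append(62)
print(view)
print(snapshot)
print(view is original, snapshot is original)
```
[4, 6, 3, 8, 62]
[4, 6, 3, 8]
True False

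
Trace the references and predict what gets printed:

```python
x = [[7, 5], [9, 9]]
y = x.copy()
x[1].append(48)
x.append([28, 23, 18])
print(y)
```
[[7, 5], [9, 9, 48]]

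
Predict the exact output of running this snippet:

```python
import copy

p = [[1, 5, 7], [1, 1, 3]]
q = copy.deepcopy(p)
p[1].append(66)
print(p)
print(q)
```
[[1, 5, 7], [1, 1, 3, 66]]
[[1, 5, 7], [1, 1, 3]]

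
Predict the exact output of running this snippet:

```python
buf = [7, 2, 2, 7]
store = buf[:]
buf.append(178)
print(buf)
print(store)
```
[7, 2, 2, 7, 178]
[7, 2, 2, 7]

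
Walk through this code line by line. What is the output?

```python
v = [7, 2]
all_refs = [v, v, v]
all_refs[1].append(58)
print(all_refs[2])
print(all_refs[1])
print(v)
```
[7, 2, 58]
[7, 2, 58]
[7, 2, 58]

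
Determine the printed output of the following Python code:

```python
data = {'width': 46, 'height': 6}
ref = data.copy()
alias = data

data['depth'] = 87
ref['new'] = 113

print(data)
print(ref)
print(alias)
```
{'width': 46, 'height': 6, 'depth': 87}
{'width': 46, 'height': 6, 'new': 113}
{'width': 46, 'height': 6, 'depth': 87}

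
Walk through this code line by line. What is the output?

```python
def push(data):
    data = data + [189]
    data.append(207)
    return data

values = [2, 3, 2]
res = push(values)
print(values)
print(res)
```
[2, 3, 2]
[2, 3, 2, 189, 207]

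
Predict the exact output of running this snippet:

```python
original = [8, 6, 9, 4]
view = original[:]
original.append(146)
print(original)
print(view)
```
[8, 6, 9, 4, 146]
[8, 6, 9, 4]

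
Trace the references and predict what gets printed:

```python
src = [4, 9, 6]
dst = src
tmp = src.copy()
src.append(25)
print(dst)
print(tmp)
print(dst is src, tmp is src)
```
[4, 9, 6, 25]
[4, 9, 6]
True False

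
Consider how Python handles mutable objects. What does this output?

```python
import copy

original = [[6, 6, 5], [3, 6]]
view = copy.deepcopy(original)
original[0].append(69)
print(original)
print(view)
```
[[6, 6, 5, 69], [3, 6]]
[[6, 6, 5], [3, 6]]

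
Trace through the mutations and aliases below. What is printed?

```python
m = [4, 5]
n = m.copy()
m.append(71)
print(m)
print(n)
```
[4, 5, 71]
[4, 5]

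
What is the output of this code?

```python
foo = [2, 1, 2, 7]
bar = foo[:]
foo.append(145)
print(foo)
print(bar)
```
[2, 1, 2, 7, 145]
[2, 1, 2, 7]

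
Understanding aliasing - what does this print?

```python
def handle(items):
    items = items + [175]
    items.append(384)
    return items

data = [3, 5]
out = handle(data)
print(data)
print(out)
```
[3, 5]
[3, 5, 175, 384]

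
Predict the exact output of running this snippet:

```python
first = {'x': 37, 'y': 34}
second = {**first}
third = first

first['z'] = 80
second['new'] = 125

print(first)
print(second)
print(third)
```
{'x': 37, 'y': 34, 'z': 80}
{'x': 37, 'y': 34, 'new': 125}
{'x': 37, 'y': 34, 'z': 80}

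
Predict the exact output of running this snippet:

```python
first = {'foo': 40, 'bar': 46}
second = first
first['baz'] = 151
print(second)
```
{'foo': 40, 'bar': 46, 'baz': 151}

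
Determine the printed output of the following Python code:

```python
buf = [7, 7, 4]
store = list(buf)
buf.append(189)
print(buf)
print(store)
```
[7, 7, 4, 189]
[7, 7, 4]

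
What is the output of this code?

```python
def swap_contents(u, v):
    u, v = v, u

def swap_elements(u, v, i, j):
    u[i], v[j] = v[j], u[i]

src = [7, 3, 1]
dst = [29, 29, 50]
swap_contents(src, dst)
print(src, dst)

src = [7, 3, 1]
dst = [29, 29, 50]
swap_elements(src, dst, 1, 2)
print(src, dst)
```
[7, 3, 1] [29, 29, 50]
[7, 50, 1] [29, 29, 3]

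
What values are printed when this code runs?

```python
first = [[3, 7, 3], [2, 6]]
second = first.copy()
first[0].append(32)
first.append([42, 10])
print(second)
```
[[3, 7, 3, 32], [2, 6]]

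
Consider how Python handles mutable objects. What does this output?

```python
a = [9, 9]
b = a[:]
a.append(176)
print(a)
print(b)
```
[9, 9, 176]
[9, 9]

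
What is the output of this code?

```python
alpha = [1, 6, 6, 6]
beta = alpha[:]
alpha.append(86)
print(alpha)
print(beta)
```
[1, 6, 6, 6, 86]
[1, 6, 6, 6]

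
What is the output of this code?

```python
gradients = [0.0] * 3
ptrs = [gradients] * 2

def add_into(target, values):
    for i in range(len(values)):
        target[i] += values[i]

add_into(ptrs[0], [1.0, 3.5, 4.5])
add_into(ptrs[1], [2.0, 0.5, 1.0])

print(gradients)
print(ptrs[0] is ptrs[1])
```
[3.0, 4.0, 5.5]
True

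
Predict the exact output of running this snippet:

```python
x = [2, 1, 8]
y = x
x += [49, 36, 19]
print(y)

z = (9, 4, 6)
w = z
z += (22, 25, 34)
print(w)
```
[2, 1, 8, 49, 36, 19]
(9, 4, 6)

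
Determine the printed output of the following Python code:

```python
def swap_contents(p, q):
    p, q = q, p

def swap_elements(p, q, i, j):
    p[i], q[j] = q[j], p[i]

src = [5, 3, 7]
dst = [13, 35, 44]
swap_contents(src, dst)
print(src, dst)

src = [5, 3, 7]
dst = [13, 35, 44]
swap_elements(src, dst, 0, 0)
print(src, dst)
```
[5, 3, 7] [13, 35, 44]
[13, 3, 7] [5, 35, 44]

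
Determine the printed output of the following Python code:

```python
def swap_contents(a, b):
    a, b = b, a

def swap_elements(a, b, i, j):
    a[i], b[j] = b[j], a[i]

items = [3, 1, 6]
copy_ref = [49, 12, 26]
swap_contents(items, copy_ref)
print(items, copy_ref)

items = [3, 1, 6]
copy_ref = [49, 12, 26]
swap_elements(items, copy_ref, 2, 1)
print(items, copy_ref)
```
[3, 1, 6] [49, 12, 26]
[3, 1, 12] [49, 6, 26]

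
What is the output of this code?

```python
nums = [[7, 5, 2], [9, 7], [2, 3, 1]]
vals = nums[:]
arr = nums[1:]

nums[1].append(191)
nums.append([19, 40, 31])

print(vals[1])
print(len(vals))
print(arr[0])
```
[9, 7, 191]
3
[9, 7, 191]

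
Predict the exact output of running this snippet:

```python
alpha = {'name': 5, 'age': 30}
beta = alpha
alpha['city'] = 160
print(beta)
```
{'name': 5, 'age': 30, 'city': 160}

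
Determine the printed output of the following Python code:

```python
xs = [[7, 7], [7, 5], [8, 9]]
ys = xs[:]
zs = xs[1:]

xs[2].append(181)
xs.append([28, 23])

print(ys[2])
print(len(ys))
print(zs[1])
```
[8, 9, 181]
3
[8, 9, 181]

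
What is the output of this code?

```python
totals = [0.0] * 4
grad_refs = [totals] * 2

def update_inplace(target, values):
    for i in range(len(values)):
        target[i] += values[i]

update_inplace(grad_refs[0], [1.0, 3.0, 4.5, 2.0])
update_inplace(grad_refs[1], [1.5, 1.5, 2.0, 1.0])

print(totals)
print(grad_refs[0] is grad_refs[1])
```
[2.5, 4.5, 6.5, 3.0]
True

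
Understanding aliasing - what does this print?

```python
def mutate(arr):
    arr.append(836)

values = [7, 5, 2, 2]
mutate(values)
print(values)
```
[7, 5, 2, 2, 836]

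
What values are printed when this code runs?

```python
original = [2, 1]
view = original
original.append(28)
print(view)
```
[2, 1, 28]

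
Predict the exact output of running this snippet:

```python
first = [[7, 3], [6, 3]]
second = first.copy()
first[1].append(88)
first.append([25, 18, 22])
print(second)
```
[[7, 3], [6, 3, 88]]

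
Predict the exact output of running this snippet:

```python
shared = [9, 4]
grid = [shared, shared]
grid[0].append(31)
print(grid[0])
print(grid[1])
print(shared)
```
[9, 4, 31]
[9, 4, 31]
[9, 4, 31]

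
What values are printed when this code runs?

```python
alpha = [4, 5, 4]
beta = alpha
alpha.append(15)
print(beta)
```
[4, 5, 4, 15]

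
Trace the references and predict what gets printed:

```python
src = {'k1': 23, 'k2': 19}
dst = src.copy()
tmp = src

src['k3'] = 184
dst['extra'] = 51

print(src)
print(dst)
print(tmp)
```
{'k1': 23, 'k2': 19, 'k3': 184}
{'k1': 23, 'k2': 19, 'extra': 51}
{'k1': 23, 'k2': 19, 'k3': 184}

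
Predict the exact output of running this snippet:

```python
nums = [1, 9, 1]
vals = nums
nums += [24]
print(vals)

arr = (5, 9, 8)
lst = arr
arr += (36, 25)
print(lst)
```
[1, 9, 1, 24]
(5, 9, 8)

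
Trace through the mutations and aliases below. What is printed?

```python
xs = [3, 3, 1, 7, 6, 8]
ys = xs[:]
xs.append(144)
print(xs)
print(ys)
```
[3, 3, 1, 7, 6, 8, 144]
[3, 3, 1, 7, 6, 8]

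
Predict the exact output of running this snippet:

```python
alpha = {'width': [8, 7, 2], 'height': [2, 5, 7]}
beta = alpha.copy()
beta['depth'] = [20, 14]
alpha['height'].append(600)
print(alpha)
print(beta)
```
{'width': [8, 7, 2], 'height': [2, 5, 7, 600]}
{'width': [8, 7, 2], 'height': [2, 5, 7, 600], 'depth': [20, 14]}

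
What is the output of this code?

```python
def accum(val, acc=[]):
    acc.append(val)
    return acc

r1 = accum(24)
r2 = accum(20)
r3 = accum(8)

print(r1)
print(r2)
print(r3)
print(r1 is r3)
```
[24, 20, 8]
[24, 20, 8]
[24, 20, 8]
True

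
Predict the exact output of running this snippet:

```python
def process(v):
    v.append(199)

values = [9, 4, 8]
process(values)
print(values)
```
[9, 4, 8, 199]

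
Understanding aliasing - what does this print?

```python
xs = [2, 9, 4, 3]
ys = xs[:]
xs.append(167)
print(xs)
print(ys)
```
[2, 9, 4, 3, 167]
[2, 9, 4, 3]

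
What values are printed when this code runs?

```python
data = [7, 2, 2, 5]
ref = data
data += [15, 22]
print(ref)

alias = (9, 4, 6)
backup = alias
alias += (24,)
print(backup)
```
[7, 2, 2, 5, 15, 22]
(9, 4, 6)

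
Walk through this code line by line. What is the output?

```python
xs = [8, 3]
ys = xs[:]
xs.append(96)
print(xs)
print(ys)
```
[8, 3, 96]
[8, 3]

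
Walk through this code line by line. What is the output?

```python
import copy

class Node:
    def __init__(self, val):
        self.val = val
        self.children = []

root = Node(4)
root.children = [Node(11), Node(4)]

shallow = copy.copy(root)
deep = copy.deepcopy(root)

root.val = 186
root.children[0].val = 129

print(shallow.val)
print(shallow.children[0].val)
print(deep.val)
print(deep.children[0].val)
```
4
129
4
11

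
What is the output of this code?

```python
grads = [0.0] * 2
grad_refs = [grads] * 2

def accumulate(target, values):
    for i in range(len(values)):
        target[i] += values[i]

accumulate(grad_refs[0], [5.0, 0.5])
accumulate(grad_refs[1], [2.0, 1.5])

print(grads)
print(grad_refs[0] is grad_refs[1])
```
[7.0, 2.0]
True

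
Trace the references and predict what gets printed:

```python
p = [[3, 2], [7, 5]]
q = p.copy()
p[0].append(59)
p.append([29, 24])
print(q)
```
[[3, 2, 59], [7, 5]]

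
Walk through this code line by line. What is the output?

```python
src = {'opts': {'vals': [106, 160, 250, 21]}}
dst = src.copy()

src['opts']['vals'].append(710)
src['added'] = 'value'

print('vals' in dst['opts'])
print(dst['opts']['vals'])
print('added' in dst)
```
True
[106, 160, 250, 21, 710]
False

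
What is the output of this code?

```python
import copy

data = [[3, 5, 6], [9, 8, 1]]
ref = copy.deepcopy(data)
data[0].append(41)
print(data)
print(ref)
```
[[3, 5, 6, 41], [9, 8, 1]]
[[3, 5, 6], [9, 8, 1]]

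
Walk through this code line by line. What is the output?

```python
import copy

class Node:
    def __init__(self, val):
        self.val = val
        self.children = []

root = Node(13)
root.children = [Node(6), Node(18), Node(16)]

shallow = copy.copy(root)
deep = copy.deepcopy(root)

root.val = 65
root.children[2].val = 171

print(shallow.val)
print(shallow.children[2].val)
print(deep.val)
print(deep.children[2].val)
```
13
171
13
16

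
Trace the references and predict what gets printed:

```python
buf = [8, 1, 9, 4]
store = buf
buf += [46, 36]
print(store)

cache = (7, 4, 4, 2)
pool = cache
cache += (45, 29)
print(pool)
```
[8, 1, 9, 4, 46, 36]
(7, 4, 4, 2)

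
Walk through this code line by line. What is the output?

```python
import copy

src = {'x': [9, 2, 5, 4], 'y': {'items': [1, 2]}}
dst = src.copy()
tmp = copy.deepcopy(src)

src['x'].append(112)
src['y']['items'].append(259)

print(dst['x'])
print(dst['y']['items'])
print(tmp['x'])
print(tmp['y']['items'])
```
[9, 2, 5, 4, 112]
[1, 2, 259]
[9, 2, 5, 4]
[1, 2]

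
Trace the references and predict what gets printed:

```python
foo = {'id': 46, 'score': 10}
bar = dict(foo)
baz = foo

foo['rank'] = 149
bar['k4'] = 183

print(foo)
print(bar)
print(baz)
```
{'id': 46, 'score': 10, 'rank': 149}
{'id': 46, 'score': 10, 'k4': 183}
{'id': 46, 'score': 10, 'rank': 149}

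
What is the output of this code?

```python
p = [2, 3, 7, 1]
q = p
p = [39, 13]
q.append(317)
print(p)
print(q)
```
[39, 13]
[2, 3, 7, 1, 317]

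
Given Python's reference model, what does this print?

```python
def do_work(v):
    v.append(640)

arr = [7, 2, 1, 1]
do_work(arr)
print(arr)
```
[7, 2, 1, 1, 640]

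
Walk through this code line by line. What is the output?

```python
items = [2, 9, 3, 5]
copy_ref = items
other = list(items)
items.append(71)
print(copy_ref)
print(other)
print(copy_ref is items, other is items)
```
[2, 9, 3, 5, 71]
[2, 9, 3, 5]
True False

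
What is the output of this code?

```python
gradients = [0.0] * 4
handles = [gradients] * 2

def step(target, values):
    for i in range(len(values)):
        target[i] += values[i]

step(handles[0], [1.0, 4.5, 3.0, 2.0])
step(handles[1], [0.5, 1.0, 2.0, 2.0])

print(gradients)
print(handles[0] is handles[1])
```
[1.5, 5.5, 5.0, 4.0]
True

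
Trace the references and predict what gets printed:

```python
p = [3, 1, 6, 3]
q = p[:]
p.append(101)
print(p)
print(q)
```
[3, 1, 6, 3, 101]
[3, 1, 6, 3]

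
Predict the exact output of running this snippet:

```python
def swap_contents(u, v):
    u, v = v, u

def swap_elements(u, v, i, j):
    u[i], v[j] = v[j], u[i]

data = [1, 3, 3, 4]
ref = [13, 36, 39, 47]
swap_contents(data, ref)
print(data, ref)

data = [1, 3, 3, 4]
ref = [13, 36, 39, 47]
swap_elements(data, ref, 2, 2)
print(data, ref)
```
[1, 3, 3, 4] [13, 36, 39, 47]
[1, 3, 39, 4] [13, 36, 3, 47]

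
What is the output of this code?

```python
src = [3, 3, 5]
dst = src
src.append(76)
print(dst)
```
[3, 3, 5, 76]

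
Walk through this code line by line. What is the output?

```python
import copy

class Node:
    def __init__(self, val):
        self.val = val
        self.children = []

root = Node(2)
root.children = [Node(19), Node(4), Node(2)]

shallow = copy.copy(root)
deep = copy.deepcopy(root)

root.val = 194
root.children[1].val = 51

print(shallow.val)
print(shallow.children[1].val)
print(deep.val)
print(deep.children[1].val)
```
2
51
2
4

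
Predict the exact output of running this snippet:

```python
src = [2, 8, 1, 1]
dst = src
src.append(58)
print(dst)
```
[2, 8, 1, 1, 58]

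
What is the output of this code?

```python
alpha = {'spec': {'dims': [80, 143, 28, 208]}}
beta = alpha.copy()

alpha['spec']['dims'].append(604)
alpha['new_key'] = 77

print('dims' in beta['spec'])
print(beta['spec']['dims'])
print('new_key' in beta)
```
True
[80, 143, 28, 208, 604]
False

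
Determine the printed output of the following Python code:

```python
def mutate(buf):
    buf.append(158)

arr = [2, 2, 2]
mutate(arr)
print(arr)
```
[2, 2, 2, 158]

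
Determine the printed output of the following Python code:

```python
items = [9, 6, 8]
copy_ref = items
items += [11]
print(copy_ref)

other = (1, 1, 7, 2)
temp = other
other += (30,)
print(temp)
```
[9, 6, 8, 11]
(1, 1, 7, 2)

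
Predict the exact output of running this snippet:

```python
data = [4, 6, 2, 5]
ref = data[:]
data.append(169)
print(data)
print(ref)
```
[4, 6, 2, 5, 169]
[4, 6, 2, 5]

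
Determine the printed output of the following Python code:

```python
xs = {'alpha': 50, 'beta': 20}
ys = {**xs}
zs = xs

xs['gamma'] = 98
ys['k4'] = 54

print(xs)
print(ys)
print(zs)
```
{'alpha': 50, 'beta': 20, 'gamma': 98}
{'alpha': 50, 'beta': 20, 'k4': 54}
{'alpha': 50, 'beta': 20, 'gamma': 98}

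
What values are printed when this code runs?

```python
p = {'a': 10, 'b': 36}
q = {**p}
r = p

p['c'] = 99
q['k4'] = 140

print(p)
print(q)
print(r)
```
{'a': 10, 'b': 36, 'c': 99}
{'a': 10, 'b': 36, 'k4': 140}
{'a': 10, 'b': 36, 'c': 99}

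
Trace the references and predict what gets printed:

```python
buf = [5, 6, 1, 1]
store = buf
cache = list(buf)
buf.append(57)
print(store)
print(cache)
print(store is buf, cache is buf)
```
[5, 6, 1, 1, 57]
[5, 6, 1, 1]
True False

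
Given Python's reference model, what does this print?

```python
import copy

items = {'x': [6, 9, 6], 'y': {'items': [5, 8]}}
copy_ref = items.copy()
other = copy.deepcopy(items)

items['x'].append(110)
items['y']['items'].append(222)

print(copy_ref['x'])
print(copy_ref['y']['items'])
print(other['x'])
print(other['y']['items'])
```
[6, 9, 6, 110]
[5, 8, 222]
[6, 9, 6]
[5, 8]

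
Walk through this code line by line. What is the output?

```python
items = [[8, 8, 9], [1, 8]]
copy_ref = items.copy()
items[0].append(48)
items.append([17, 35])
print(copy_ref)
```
[[8, 8, 9, 48], [1, 8]]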